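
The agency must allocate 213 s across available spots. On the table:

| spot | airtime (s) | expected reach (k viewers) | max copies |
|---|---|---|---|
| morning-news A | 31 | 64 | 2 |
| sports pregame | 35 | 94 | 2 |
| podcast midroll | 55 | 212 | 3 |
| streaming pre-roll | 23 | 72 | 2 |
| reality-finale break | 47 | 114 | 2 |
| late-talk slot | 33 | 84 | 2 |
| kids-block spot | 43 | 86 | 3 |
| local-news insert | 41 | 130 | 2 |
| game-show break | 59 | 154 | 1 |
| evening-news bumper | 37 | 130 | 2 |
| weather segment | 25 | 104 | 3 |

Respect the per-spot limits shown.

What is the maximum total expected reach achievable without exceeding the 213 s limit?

Filling by ratio: 2×podcast midroll + streaming pre-roll + 3×weather segment for 808, with 5 s left unused.
The 50 s tied up in 2×weather segment is better spent on podcast midroll — total rises to 812 (213 s).
That's the maximum — no swap from here does better than 812.

812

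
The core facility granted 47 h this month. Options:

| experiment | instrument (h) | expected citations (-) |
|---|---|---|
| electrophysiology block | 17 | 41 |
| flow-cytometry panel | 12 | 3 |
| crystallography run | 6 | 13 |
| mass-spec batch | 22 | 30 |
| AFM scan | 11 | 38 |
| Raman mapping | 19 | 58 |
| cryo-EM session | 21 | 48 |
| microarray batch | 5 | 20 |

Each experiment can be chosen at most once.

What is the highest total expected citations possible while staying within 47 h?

137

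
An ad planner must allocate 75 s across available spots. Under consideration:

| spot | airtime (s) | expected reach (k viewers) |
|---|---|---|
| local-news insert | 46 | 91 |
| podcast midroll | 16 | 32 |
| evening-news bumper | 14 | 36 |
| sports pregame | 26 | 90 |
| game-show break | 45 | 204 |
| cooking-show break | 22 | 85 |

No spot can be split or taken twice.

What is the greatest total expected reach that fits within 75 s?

294

Filling by ratio: game-show break + cooking-show break for 289, with 8 s left unused.
The 22 s tied up in cooking-show break is better spent on sports pregame — total rises to 294 (71 s).
The spare 4 s is too small for any remaining spot, and no exchange beats 294.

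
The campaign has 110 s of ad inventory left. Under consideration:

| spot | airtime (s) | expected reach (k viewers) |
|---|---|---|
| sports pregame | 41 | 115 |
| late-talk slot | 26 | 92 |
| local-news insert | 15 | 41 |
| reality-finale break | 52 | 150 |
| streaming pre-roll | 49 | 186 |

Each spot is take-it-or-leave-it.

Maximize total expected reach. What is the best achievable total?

Ranking by ratio (expected reach/s): streaming pre-roll 3.80, late-talk slot 3.54, reality-finale break 2.88, sports pregame 2.80.
Greedy by ratio would take late-talk slot + local-news insert + streaming pre-roll: 90 s used, total 319.
The 26 s tied up in late-talk slot is better spent on sports pregame — total rises to 342 (105 s).

342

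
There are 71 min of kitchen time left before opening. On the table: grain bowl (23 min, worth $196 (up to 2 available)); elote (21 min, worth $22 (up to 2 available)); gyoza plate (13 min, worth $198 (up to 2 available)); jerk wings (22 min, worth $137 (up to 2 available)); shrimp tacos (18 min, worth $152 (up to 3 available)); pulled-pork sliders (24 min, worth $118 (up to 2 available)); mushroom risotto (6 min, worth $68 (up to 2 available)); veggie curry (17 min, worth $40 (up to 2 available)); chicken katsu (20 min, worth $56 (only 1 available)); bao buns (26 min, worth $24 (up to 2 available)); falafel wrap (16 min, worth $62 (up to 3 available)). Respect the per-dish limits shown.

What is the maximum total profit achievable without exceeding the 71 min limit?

Filling by ratio: grain bowl + 2×gyoza plate + 2×mushroom risotto for 728, with 10 min left unused.
Replace grain bowl and mushroom risotto with 2×shrimp tacos: the trade gains 40 net, giving 768 at 68 min.

768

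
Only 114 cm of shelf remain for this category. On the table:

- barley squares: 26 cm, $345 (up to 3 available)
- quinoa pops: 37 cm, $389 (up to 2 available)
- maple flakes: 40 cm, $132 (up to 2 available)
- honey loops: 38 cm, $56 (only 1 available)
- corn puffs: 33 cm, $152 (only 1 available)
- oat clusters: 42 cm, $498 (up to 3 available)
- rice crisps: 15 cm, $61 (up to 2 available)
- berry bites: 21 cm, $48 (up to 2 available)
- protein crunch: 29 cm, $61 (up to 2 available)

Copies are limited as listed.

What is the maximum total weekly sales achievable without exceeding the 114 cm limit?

1341

Density check — barley squares 13.27, oat clusters 11.86, quinoa pops 10.51 are the best per cm.
A density-first pass picks 3×barley squares + corn puffs — 1187 at 111 cm.
Replace 2×barley squares and corn puffs with 2×oat clusters: the trade gains 154 net, giving 1341 at 110 cm.
That's the maximum — no swap from here does better than 1341.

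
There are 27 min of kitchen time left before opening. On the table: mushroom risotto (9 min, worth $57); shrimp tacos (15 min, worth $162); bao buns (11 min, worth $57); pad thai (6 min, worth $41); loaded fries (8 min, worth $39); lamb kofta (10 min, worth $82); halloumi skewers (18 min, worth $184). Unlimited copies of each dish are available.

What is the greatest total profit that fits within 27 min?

Best packing: shrimp tacos + 2×pad thai — 27 min, 244 total.
No other feasible combination exceeds 244.

244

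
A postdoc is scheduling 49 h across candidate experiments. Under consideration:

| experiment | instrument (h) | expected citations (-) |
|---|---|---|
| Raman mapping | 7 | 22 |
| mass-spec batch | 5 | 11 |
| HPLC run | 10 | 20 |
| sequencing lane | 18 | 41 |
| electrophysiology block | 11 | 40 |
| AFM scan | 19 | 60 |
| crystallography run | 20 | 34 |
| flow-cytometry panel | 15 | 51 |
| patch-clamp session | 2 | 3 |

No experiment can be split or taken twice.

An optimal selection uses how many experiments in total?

Best achievable expected citations is 154.
One optimal bundle: electrophysiology block + AFM scan + flow-cytometry panel + patch-clamp session (47 h).
Every optimal selection uses 4 experiments.

4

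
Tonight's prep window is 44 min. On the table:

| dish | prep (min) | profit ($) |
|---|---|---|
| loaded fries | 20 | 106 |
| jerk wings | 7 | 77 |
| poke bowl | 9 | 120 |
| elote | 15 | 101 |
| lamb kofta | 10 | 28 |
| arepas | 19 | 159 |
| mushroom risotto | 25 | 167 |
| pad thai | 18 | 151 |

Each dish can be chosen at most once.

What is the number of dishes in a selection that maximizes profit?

Optimal total is 387.
One optimal bundle: jerk wings + arepas + pad thai (44 min).
Every optimal selection uses 3 dishes.

3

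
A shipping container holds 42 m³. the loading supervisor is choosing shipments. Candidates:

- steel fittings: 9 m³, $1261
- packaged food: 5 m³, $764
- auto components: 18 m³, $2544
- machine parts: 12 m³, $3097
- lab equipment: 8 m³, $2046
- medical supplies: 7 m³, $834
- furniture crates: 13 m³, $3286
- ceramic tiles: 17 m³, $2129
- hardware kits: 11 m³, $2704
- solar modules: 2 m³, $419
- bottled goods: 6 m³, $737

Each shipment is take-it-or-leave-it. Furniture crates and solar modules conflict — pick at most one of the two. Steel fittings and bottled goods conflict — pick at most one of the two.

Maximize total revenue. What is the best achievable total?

9851

Ranking by ratio (revenue/m³): machine parts 258.08, lab equipment 255.75, furniture crates 252.77.
Best packing: packaged food + machine parts + furniture crates + hardware kits — 41 m³, 9851 total.
Runner-up machine parts + furniture crates + hardware kits + bottled goods tops out at 9824.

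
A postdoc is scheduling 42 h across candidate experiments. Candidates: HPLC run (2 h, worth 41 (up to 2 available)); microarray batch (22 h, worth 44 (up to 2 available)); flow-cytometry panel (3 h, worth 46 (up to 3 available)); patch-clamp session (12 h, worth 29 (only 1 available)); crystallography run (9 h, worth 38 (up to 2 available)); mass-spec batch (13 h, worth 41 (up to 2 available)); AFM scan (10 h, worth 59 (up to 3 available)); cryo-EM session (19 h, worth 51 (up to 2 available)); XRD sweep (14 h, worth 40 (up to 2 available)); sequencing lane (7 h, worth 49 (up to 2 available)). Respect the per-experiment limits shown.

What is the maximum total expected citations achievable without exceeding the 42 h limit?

By expected citations per h: HPLC run 20.50, flow-cytometry panel 15.33, sequencing lane 7.00, AFM scan 5.90 lead.
Greedy by ratio would take 2×HPLC run + 3×flow-cytometry panel + AFM scan + 2×sequencing lane: 37 h used, total 377.
Replace sequencing lane with AFM scan: the trade gains 10 net, giving 387 at 40 h.

387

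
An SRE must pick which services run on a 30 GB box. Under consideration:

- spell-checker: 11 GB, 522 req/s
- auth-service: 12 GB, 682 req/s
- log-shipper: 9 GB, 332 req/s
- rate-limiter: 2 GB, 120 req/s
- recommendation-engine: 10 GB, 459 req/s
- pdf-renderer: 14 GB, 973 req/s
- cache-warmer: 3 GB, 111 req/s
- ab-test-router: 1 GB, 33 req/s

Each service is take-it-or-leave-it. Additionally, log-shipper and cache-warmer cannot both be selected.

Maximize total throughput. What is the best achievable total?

1808

Auth-service + rate-limiter + pdf-renderer + ab-test-router uses 29 of the 30 GB and totals 1808.
That's the maximum — no feasible swap from here does better than 1808.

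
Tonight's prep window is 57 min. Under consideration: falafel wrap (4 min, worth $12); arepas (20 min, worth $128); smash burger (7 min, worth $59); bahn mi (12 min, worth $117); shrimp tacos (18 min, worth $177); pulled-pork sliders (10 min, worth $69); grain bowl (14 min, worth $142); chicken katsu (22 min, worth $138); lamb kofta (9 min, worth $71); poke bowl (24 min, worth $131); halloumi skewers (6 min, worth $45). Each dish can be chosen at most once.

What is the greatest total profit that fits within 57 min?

Taking smash burger + bahn mi + shrimp tacos + grain bowl + halloumi skewers: 57 min used, 540 in profit.
The closest alternative, falafel wrap + bahn mi + shrimp tacos + grain bowl + lamb kofta, reaches only 519.

540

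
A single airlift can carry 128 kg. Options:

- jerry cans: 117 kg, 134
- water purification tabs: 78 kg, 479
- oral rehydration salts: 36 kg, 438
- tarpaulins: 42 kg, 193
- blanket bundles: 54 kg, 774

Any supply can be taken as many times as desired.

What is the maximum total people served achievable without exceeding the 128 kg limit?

The ratio heuristic lands on 2×blanket bundles (1548) but leaves 20 kg idle.
Replace blanket bundles with 2×oral rehydration salts: the trade gains 102 net, giving 1650 at 126 kg.
That's the maximum — no swap from here does better than 1650.

1650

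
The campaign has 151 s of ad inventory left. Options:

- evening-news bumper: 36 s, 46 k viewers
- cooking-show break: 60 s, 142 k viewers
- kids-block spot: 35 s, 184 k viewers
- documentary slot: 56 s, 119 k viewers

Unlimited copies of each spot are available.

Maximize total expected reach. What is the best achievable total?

Best packing: 4×kids-block spot — 140 s, 736 total.

736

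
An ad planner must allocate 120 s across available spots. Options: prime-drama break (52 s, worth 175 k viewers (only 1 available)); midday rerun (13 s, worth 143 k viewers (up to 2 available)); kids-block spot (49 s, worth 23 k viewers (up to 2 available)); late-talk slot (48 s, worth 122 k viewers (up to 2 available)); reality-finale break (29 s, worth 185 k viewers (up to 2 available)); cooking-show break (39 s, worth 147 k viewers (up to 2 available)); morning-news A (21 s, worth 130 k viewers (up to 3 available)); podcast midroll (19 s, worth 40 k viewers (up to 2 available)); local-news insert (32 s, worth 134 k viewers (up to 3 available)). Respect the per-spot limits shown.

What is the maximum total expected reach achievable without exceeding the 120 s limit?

861

Ranking by ratio (expected reach/s): midday rerun 11.00, reality-finale break 6.38, morning-news A 6.19.
Taking the top-ratio spots first gives 2×midday rerun + 2×reality-finale break + morning-news A for 786 (105 s).
Replace reality-finale break with 2×morning-news A: the trade gains 75 net, giving 861 at 118 s.
The spare 2 s is too small for any remaining spot, and no exchange beats 861.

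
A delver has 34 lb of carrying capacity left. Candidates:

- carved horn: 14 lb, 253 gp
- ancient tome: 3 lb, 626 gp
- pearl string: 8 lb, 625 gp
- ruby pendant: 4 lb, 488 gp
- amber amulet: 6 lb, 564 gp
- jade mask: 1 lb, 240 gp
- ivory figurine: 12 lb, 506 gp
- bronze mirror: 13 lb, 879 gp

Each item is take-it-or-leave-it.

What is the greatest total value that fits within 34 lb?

3182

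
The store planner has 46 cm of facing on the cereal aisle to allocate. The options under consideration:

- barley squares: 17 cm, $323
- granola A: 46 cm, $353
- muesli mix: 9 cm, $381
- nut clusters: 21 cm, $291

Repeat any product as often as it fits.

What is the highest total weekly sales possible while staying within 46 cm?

Taking 5×muesli mix: 45 cm used, 1905 in weekly sales.

1905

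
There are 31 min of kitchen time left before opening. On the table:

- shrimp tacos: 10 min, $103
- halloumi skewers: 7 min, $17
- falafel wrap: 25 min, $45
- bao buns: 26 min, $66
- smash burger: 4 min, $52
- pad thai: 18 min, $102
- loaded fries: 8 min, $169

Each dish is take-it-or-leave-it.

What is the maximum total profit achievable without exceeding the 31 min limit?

Best packing: shrimp tacos + halloumi skewers + smash burger + loaded fries — 29 min, 341 total.
Next best is shrimp tacos + smash burger + loaded fries at 324 (22 min) — short by 17.

341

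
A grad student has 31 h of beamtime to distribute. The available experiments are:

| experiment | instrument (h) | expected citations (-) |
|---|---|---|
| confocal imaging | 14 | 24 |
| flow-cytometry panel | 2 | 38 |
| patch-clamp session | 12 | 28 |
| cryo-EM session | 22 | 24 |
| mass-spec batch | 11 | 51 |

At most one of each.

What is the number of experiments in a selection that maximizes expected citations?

Best achievable expected citations is 117.
For example flow-cytometry panel + patch-clamp session + mass-spec batch achieves it, using 25 h.
Any selection reaching 117 contains exactly 3 experiments.

3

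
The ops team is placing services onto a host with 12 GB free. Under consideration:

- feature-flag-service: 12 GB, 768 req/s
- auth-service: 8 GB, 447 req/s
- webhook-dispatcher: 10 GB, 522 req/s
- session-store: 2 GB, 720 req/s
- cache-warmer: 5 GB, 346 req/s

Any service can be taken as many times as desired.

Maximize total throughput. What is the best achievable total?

4320

Taking 6×session-store: 12 GB used, 4320 in throughput.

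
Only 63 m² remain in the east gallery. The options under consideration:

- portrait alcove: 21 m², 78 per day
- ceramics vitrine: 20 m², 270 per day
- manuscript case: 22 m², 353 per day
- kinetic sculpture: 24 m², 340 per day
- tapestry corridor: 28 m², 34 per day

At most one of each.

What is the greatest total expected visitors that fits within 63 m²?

By expected visitors per m²: manuscript case 16.05, kinetic sculpture 14.17, ceramics vitrine 13.50 lead.
The ratio heuristic lands on manuscript case + kinetic sculpture (693) but leaves 17 m² idle.
Replace kinetic sculpture with portrait alcove + ceramics vitrine: the trade gains 8 net, giving 701 at 63 m².
The closest alternative, manuscript case + kinetic sculpture, reaches only 693.

701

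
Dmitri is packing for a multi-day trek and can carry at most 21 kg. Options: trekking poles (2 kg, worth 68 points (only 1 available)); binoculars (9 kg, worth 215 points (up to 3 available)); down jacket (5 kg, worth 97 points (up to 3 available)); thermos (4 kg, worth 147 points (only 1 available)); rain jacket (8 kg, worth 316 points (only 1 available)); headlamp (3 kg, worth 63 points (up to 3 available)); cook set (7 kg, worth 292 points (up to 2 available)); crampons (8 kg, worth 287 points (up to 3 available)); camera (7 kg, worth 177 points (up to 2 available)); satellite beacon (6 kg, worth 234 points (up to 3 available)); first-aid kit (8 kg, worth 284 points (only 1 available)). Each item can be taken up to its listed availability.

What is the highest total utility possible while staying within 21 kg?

The ratio heuristic lands on 2×cook set + satellite beacon (818) but leaves 1 kg idle.
Dropping cook set frees 7 kg; slotting in rain jacket (8 kg) lifts the total to 842 at 21 kg.

842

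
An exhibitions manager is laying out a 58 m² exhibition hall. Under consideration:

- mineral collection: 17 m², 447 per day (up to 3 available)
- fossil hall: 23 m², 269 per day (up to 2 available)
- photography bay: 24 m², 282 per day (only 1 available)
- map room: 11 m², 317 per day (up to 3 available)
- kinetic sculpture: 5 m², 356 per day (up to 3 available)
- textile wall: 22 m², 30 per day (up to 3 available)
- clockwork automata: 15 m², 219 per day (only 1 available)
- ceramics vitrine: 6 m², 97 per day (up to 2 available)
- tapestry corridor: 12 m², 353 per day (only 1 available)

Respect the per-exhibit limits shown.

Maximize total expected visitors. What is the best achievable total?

2185

The ratio heuristic lands on 2×map room + 3×kinetic sculpture + ceramics vitrine + tapestry corridor (2152) but leaves 3 m² idle.
Dropping map room and ceramics vitrine frees 17 m²; slotting in mineral collection (17 m²) lifts the total to 2185 at 55 m².
That's the maximum — no swap from here does better than 2185.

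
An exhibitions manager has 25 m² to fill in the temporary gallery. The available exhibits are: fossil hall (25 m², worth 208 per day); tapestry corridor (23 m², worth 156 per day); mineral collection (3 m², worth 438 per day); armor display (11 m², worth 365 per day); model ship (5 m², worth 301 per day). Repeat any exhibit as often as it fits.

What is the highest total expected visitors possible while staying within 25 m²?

3504

Ranking by ratio (expected visitors/m²): mineral collection 146.00, model ship 60.20, armor display 33.18.
Best packing: 8×mineral collection — 24 m², 3504 total.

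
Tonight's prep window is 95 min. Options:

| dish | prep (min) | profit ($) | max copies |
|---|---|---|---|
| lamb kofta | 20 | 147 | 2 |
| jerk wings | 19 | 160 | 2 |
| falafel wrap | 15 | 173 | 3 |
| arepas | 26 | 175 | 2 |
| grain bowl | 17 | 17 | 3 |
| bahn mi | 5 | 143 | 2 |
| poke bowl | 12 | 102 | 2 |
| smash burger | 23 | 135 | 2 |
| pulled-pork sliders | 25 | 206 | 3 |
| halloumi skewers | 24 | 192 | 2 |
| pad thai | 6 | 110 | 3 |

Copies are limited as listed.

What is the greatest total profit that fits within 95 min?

A density-first pass picks 3×falafel wrap + 2×bahn mi + poke bowl + 3×pad thai — 1237 at 85 min.
Replace poke bowl with jerk wings: the trade gains 58 net, giving 1295 at 92 min.
No other feasible combination exceeds 1295.

1295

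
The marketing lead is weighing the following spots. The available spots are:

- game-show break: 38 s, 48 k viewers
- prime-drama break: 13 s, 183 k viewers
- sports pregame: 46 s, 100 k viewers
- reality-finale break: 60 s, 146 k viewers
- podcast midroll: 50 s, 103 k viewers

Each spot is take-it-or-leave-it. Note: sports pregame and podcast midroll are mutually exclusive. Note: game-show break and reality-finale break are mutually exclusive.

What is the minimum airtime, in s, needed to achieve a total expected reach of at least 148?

13

Minimise s subject to total expected reach ≥ 148.
Taking prime-drama break gives 183 (≥ 148) for 13 s.
Below 13 s the best achievable stays under 148.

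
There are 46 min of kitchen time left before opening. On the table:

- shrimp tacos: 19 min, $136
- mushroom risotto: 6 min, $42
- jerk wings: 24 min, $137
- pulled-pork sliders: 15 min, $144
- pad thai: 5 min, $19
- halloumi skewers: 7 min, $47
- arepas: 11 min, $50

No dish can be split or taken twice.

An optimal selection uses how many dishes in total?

4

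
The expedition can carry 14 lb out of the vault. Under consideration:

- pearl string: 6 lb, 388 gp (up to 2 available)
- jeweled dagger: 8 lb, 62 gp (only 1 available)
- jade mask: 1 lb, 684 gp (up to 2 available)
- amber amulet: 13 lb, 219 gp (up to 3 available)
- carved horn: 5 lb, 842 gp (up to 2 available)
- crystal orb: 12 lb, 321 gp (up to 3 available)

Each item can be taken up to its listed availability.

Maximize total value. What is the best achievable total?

Best packing: 2×jade mask + 2×carved horn — 12 lb, 3052 total.

3052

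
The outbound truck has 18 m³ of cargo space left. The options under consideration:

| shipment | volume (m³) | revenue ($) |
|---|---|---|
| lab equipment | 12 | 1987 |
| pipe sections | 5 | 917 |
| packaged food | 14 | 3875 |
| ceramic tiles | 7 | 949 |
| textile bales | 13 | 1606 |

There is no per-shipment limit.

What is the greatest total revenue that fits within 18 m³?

3875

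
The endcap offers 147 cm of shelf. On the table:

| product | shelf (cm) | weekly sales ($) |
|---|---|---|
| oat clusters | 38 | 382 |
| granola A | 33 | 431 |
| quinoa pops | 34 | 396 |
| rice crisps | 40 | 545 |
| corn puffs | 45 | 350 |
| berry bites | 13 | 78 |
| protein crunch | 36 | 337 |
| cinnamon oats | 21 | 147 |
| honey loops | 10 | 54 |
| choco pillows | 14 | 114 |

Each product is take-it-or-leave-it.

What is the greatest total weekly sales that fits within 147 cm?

Oat clusters + granola A + quinoa pops + rice crisps uses 145 of the 147 cm and totals 1754.

1754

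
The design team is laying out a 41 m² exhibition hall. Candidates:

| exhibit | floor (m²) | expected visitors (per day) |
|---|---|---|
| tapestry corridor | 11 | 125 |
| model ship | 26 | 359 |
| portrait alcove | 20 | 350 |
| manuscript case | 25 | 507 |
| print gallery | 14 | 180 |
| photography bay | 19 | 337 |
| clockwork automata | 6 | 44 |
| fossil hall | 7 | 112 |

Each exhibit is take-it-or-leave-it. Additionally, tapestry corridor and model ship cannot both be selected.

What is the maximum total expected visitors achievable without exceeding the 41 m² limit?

A density-first pass picks manuscript case + clockwork automata + fossil hall — 663 at 38 m².
Replace clockwork automata and fossil hall with print gallery: the trade gains 24 net, giving 687 at 39 m².
The spare 2 m² is too small for any remaining exhibit, and no feasible exchange beats 687.

687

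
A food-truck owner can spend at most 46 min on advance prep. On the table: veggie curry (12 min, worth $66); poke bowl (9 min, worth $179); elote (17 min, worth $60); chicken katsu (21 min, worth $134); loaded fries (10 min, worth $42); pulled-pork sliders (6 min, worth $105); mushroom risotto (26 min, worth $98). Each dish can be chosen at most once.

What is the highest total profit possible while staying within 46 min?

460

Ranking by ratio (profit/min): poke bowl 19.89, pulled-pork sliders 17.50, chicken katsu 6.38.
Taking poke bowl + chicken katsu + loaded fries + pulled-pork sliders: 46 min used, 460 in profit.
Next best is poke bowl + chicken katsu + pulled-pork sliders at 418 (36 min) — short by 42.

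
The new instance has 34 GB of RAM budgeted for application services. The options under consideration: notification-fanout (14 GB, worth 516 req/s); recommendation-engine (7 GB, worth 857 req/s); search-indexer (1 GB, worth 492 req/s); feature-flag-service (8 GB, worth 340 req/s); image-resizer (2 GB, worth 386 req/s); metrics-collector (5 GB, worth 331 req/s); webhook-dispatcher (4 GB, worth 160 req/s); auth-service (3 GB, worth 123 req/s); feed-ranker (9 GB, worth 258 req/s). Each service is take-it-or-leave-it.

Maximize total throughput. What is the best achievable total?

2742

Greedy by ratio would take recommendation-engine + search-indexer + feature-flag-service + image-resizer + metrics-collector + webhook-dispatcher + auth-service: 30 GB used, total 2689.
The 11 GB tied up in feature-flag-service and auth-service is better spent on notification-fanout — total rises to 2742 (33 GB).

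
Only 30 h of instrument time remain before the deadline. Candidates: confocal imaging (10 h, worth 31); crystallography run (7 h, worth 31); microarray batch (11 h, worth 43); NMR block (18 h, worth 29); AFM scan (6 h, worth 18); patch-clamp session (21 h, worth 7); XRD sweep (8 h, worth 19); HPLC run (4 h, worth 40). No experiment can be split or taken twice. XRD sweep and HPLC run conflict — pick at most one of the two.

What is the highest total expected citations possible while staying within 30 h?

132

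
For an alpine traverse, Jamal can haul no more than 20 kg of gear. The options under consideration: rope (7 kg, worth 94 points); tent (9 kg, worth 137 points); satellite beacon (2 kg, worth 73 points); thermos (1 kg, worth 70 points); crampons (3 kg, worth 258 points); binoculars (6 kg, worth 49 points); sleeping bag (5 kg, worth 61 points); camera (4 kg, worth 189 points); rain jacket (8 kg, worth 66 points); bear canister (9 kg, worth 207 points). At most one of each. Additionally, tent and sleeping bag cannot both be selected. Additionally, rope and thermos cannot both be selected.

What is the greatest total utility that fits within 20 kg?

797

The ratio ordering already packs tightly: satellite beacon + thermos + crampons + camera + bear canister, 19 kg, 797.
That's the maximum — no feasible swap from here does better than 797.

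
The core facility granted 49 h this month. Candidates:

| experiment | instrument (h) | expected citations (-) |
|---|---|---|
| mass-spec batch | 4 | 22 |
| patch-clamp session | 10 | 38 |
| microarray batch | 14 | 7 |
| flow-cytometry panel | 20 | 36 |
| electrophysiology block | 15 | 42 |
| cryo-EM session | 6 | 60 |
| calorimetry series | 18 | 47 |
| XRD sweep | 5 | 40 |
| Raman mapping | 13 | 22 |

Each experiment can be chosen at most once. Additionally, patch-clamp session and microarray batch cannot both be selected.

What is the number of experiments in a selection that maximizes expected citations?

5

The maximum expected citations within 49 h is 211.
One optimal bundle: mass-spec batch + electrophysiology block + cryo-EM session + calorimetry series + XRD sweep (48 h).
All optima have 5 experiments.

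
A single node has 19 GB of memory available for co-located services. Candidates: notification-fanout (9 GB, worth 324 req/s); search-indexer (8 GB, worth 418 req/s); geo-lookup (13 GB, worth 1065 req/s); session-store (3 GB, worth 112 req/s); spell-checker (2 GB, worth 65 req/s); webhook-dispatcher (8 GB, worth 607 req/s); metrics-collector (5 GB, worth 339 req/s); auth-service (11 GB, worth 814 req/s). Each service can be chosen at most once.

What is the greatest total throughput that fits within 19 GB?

Greedy by ratio would take geo-lookup + metrics-collector: 18 GB used, total 1404.
Dropping geo-lookup and metrics-collector frees 18 GB; slotting in webhook-dispatcher + auth-service (19 GB) lifts the total to 1421 at 19 GB.
No other feasible combination exceeds 1421.

1421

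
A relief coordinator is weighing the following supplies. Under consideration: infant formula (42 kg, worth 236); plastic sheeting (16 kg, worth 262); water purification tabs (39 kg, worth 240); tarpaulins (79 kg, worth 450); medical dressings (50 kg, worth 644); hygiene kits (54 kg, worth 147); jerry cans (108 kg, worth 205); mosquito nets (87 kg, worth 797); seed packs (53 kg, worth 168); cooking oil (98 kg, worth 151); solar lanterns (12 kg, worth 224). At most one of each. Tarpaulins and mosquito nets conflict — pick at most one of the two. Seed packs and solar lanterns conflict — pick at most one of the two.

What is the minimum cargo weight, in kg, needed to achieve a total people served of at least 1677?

Need the lightest bundle worth ≥ 1677.
plastic sheeting + medical dressings + mosquito nets: 1703 people served at 153 kg.
Any bundle with less than 153 kg falls short of 1677.

153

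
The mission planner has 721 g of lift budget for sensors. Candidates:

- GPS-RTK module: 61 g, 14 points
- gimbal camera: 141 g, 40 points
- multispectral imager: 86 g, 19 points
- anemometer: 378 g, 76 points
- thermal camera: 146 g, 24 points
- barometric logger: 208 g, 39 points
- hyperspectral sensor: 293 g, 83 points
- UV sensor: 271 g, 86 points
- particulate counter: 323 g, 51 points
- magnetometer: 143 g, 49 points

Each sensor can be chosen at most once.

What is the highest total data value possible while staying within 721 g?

By data value per g: magnetometer 0.34, UV sensor 0.32, gimbal camera 0.28, hyperspectral sensor 0.28 lead.
Filling by ratio: GPS-RTK module + gimbal camera + multispectral imager + UV sensor + magnetometer for 208, with 19 g left unused.
Replace GPS-RTK module and gimbal camera and multispectral imager with hyperspectral sensor: the trade gains 10 net, giving 218 at 707 g.

218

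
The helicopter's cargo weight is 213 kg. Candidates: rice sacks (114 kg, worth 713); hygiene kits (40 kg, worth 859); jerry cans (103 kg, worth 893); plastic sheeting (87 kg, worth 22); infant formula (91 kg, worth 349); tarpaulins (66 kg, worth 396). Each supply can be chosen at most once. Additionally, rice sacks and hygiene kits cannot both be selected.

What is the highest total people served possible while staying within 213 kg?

2148

Hygiene kits + jerry cans + tarpaulins uses 209 of the 213 kg and totals 2148.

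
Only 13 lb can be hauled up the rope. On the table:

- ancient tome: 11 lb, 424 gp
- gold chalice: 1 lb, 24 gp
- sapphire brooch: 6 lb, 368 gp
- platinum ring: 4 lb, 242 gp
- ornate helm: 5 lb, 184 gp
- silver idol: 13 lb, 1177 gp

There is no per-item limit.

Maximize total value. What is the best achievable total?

1177

Best packing: silver idol — 13 lb, 1177 total.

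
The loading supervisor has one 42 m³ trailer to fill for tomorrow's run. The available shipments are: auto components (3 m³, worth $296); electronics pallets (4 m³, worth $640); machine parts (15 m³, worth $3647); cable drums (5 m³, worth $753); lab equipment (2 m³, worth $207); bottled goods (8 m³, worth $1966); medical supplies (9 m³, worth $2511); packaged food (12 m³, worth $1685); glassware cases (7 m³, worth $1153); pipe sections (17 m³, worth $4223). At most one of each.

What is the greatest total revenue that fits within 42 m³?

The ratio heuristic lands on bottled goods + medical supplies + glassware cases + pipe sections (9853) but leaves 1 m³ idle.
Replace bottled goods and glassware cases with machine parts: the trade gains 528 net, giving 10381 at 41 m³.
No other feasible combination exceeds 10381.

10381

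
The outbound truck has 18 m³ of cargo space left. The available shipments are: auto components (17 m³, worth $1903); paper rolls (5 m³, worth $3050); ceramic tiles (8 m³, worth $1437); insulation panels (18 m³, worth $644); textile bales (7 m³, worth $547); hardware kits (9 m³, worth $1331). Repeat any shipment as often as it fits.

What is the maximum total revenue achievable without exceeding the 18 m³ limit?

3×paper rolls uses 15 of the 18 m³ and totals 9150.
No other feasible combination exceeds 9150.

9150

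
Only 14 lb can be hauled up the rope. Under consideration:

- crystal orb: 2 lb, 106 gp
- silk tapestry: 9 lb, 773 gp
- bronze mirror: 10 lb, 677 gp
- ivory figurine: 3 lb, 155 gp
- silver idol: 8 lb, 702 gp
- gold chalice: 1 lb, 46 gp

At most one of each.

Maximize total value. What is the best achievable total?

By value per lb: silver idol 87.75, silk tapestry 85.89, bronze mirror 67.70, crystal orb 53.00 lead.
Greedy by ratio would take crystal orb + ivory figurine + silver idol + gold chalice: 14 lb used, total 1009.
Replace silver idol and gold chalice with silk tapestry: the trade gains 25 net, giving 1034 at 14 lb.

1034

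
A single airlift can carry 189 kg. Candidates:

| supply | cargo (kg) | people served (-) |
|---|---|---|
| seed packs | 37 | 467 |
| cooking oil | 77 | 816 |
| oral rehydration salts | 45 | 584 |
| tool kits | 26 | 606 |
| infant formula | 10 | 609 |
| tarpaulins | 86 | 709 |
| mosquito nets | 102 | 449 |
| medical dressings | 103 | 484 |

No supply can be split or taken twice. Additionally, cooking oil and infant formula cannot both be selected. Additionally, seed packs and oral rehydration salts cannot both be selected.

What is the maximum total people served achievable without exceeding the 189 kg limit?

Ranking by ratio (people served/kg): infant formula 60.90, tool kits 23.31, oral rehydration salts 12.98.
Best packing: oral rehydration salts + tool kits + infant formula + tarpaulins — 167 kg, 2508 total.
The spare 22 kg is too small for any remaining supply, and no feasible exchange beats 2508.

2508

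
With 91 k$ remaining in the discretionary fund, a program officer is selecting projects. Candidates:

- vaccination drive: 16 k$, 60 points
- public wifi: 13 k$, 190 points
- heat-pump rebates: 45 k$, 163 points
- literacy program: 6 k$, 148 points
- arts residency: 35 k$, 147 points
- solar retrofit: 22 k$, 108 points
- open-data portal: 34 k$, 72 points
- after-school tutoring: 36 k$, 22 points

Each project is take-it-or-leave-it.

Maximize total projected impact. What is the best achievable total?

Ranking by ratio (projected impact/k$): literacy program 24.67, public wifi 14.62, solar retrofit 4.91.
Taking the top-ratio projects first gives public wifi + literacy program + arts residency + solar retrofit for 593 (76 k$).
Dropping arts residency frees 35 k$; slotting in heat-pump rebates (45 k$) lifts the total to 609 at 86 k$.
The spare 5 k$ is too small for any remaining project, and no exchange beats 609.

609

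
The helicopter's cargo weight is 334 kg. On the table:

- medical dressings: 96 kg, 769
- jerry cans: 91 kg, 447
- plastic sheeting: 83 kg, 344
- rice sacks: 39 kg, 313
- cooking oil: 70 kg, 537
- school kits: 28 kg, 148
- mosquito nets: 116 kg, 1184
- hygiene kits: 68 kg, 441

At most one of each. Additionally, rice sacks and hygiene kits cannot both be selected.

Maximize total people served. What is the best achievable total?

2803

The ratio ordering already packs tightly: medical dressings + rice sacks + cooking oil + mosquito nets, 321 kg, 2803.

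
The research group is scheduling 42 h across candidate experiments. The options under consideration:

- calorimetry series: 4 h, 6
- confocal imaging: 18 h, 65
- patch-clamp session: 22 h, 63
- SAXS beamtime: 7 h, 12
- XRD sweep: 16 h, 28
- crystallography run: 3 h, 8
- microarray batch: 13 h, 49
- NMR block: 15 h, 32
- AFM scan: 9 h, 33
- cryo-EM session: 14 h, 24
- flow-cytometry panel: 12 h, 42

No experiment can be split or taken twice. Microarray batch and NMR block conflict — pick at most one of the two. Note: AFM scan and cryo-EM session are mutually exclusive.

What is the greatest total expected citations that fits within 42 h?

148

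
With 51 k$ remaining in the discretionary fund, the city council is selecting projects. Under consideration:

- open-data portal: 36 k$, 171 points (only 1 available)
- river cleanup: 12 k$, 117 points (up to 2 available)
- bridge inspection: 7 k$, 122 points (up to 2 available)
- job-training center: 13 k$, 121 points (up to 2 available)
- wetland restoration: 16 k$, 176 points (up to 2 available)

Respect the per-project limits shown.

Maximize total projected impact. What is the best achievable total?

599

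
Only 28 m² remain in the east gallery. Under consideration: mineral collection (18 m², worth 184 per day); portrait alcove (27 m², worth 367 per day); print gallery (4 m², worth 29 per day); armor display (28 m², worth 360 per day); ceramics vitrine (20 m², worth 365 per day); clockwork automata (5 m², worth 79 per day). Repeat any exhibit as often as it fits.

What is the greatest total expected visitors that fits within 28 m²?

Ranking by ratio (expected visitors/m²): ceramics vitrine 18.25, clockwork automata 15.80, portrait alcove 13.59.
Best packing: ceramics vitrine + clockwork automata — 25 m², 444 total.

444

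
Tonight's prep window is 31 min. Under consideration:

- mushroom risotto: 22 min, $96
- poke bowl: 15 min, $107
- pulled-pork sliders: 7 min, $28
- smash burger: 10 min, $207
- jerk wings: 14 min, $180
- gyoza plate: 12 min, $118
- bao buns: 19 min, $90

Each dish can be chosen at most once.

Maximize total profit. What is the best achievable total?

415

Pulled-pork sliders + smash burger + jerk wings uses 31 of the 31 min and totals 415.
Next best is smash burger + jerk wings at 387 (24 min) — short by 28.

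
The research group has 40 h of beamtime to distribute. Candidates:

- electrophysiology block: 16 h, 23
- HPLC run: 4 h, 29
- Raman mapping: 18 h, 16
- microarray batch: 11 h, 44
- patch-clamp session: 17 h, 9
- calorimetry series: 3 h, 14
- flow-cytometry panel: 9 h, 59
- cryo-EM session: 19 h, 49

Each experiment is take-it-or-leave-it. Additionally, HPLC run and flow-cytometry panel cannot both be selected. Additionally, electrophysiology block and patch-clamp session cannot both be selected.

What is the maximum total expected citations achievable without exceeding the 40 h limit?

152

Best packing: microarray batch + flow-cytometry panel + cryo-EM session — 39 h, 152 total.
The closest alternative, electrophysiology block + microarray batch + calorimetry series + flow-cytometry panel, reaches only 140.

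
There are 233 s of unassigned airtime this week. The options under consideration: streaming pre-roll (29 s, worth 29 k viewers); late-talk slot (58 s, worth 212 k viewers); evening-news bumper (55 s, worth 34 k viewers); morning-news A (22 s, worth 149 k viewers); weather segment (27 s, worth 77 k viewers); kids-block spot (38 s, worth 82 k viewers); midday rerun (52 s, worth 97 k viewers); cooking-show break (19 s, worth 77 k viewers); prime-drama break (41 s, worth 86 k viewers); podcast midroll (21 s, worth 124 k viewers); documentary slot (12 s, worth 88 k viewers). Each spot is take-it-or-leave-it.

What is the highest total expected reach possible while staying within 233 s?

Density check — documentary slot 7.33, morning-news A 6.77, podcast midroll 5.90 are the best per s.
A density-first pass picks streaming pre-roll + late-talk slot + morning-news A + weather segment + kids-block spot + cooking-show break + podcast midroll + documentary slot — 838 at 226 s.
Dropping kids-block spot frees 38 s; slotting in prime-drama break (41 s) lifts the total to 842 at 229 s.

842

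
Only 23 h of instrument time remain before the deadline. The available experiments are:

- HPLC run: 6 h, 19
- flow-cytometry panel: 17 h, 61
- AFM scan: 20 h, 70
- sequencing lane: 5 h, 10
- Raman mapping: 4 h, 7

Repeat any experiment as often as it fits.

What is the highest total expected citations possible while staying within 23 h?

80

HPLC run + flow-cytometry panel uses 23 of the 23 h and totals 80.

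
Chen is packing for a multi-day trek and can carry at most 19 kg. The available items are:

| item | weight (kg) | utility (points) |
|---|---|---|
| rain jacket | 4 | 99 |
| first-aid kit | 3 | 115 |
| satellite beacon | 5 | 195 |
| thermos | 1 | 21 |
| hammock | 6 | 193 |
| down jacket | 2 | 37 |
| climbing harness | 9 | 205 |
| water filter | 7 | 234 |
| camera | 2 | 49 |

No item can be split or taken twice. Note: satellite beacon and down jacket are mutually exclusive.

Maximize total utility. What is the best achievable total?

643

Ranking by ratio (utility/kg): satellite beacon 39.00, first-aid kit 38.33, water filter 33.43.
The ratio ordering already packs tightly: rain jacket + first-aid kit + satellite beacon + water filter, 19 kg, 643.
Every other selection either busts 19 kg or breaks a pairing rule or fails to beat 643.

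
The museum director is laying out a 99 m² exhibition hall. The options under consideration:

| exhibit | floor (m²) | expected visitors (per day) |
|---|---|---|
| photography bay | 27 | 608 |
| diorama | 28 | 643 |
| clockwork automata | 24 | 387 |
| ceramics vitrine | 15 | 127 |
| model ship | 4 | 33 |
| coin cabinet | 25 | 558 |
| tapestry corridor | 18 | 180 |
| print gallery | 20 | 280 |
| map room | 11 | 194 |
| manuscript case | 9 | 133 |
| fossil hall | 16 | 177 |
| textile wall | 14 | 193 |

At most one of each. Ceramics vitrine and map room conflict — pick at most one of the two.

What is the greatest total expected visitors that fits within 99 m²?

2036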